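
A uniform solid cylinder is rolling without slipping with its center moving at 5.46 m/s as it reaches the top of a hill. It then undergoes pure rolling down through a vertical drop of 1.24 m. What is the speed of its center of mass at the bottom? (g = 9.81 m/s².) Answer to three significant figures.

v ≈ 6.78 m/s

For this body I = (1/2)MR², i.e. k = I/(MR²) = 0.5.
Rolling without slipping gives ω = v/R, so the total kinetic energy is ½Mv² + ½Iω² = ½(1+k)Mv² = (3/4)Mv².
Conserving energy between top and bottom: (3/4)Mv² = (3/4)Mv₀² + Mgh, hence v² = v₀² + 2gh/(1+k).
v = √(5.46² + 2×9.81×1.24/1.5) = √46.03 ≈ 6.78 m/s.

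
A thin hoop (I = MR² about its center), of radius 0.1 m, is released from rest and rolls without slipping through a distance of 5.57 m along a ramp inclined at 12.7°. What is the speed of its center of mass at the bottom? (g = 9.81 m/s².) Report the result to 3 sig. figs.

v ≈ 3.47 m/s

With I = MR², the ratio k = I/(MR²) is 1.
The rolling condition ω = v/R makes the rotational term ½I(v/R)² = ½kMv², so KE_total = ½(1+k)Mv² = Mv².
The vertical drop is h = L sinθ = 5.57 × sin12.7° = 1.225 m.
Energy conservation: Mgh = Mv², so v = √(2gh/(1+k)) = √(2 × 9.81 × 1.225 / 2) ≈ 3.47 m/s.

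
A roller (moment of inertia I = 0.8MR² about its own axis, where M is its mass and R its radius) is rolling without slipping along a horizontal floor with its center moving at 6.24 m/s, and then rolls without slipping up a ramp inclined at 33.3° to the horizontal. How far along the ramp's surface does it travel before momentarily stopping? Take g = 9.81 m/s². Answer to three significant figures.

d ≈ 6.51 m

The moment of inertia is 0.8MR², giving k ≡ I/(MR²) = 0.8.
The rolling condition ω = v/R makes the rotational term ½I(v/R)² = ½kMv², so KE_total = ½(1+k)Mv² = (9/10)Mv².
Setting this equal to Mgh gives the vertical rise h = (1+k)v₀²/(2g) = 1.8×6.24²/(2×9.81) = 3.572 m.
The distance along the slope is d = h/sinθ = 3.572/sin33.3° ≈ 6.51 m.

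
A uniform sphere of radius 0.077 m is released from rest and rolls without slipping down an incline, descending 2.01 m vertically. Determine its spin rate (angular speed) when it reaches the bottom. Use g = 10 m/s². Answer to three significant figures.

ω ≈ 69.6 rad/s

Here I = (2/5)MR², so the shape factor k = I/(MR²) = 0.4.
Since it rolls without slipping, ω = v/R and KE = ½Mv² + ½Iω² = ½(1+k)Mv² = (7/10)Mv².
Energy conservation Mgh = ½(1+k)Mv² gives v = √(2gh/(1+k)) = √(2 × 10 × 2.01 / 1.4) = 5.359 m/s.
The angular speed follows from ω = v/R = 5.359/0.077 ≈ 69.6 rad/s.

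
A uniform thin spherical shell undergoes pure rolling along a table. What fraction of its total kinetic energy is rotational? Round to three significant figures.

Here I = (2/3)MR², so the shape factor k = I/(MR²) = 2/3.
Since ω = v/R, the translational part is ½Mv² and the rotational part is ½I(v/R)² = ½kMv²; the total is ½(1+k)Mv².
The rotational fraction is therefore k/(1+k) = (2/3)/1.667 ≈ 0.400.

fraction ≈ 0.400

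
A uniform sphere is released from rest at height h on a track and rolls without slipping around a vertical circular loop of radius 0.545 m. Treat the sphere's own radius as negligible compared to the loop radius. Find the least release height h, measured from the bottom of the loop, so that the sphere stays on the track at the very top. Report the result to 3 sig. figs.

h_min ≈ 1.47 m

The moment of inertia is (2/5)MR², giving k ≡ I/(MR²) = 0.4.
At the top of the loop, the minimum-contact condition is Mg = Mv_top²/r, so v_top² = gr.
With ω = v/R, the kinetic energy at speed v is ½(1+k)Mv² = (7/10)Mv².
Energy conservation from release (height h) to the top (height 2r): Mgh = Mg(2r) + (7/10)M·gr.
Thus h_min = 2r + (1+k)r/2 = r(2 + 1.4/2) = 0.545 × 2.7 ≈ 1.47 m.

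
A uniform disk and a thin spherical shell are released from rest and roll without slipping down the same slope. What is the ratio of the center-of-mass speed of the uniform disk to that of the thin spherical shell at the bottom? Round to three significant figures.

Each satisfies Mgh = ½(1+k)Mv² with k = I/(MR²), so v ∝ 1/√(1+k).
For the uniform disk k = 0.5; for the thin spherical shell k = 2/3.
v₁/v₂ = √((1+k₂)/(1+k₁)) = √(1.667/1.5) ≈ 1.05.

v_ratio ≈ 1.05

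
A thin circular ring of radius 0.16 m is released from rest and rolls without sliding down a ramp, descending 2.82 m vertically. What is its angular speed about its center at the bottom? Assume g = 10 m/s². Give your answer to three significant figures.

ω ≈ 33.2 rad/s

For this body I = MR², i.e. k = I/(MR²) = 1.
Since it rolls without slipping, ω = v/R and KE = ½Mv² + ½Iω² = ½(1+k)Mv² = Mv².
Energy conservation Mgh = ½(1+k)Mv² gives v = √(2gh/(1+k)) = √(2 × 10 × 2.82 / 2) = 5.31 m/s.
The angular speed follows from ω = v/R = 5.31/0.16 ≈ 33.2 rad/s.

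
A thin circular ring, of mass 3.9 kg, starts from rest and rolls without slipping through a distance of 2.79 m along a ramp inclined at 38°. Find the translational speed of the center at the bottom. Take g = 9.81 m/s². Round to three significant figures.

Here I = MR², so the shape factor k = I/(MR²) = 1.
Rolling without slipping gives ω = v/R, so the total kinetic energy is ½Mv² + ½Iω² = ½(1+k)Mv² = Mv².
The vertical drop is h = L sinθ = 2.79 × sin38° = 1.718 m.
Energy conservation: Mgh = Mv², so v = √(2gh/(1+k)) = √(2 × 9.81 × 1.718 / 2) ≈ 4.10 m/s.

v ≈ 4.10 m/s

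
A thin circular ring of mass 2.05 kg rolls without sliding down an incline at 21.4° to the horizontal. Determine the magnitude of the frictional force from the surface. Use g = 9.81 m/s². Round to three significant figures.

For this body I = MR², i.e. k = I/(MR²) = 1.
Along the incline Mg sinθ − f = Ma, and torque about the center fR = Iα = kMR²(a/R) gives f = kMa.
Combining, a = g sinθ/(1+k) and f = kMa = kMg sinθ/(1+k).
f = 1 × 2.05 × 9.81 × sin21.4° / 2 ≈ 3.67 N.

f ≈ 3.67 N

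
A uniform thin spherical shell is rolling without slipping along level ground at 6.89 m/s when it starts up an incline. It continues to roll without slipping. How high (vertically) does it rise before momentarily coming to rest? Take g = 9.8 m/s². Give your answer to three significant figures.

h ≈ 4.04 m

With I = (2/3)MR², the ratio k = I/(MR²) is 2/3.
The rolling condition ω = v/R makes the rotational term ½I(v/R)² = ½kMv², so KE_total = ½(1+k)Mv² = (5/6)Mv².
All of this converts to potential energy at the highest point: (5/6)Mv₀² = Mgh.
Thus h = (1+k)v₀²/(2g) = 1.667 × 6.89² / (2 × 9.8) ≈ 4.04 m.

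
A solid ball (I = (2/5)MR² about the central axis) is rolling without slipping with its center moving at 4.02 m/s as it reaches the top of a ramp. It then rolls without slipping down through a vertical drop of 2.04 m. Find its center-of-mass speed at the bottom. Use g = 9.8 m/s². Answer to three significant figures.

With I = (2/5)MR², the ratio k = I/(MR²) is 0.4.
Pure rolling means v = ωR; then KE = ½Mv² + ½I(v/R)² = ½(1+k)Mv² = (7/10)Mv².
Conserving energy between top and bottom: (7/10)Mv² = (7/10)Mv₀² + Mgh, hence v² = v₀² + 2gh/(1+k).
v = √(4.02² + 2×9.8×2.04/1.4) = √44.72 ≈ 6.69 m/s.

v ≈ 6.69 m/s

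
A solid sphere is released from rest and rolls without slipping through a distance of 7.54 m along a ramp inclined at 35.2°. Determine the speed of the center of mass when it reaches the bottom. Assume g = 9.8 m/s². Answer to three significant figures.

v ≈ 7.80 m/s

With I = (2/5)MR², the ratio k = I/(MR²) is 0.4.
Since it rolls without slipping, ω = v/R and KE = ½Mv² + ½Iω² = ½(1+k)Mv² = (7/10)Mv².
The vertical drop is h = L sinθ = 7.54 × sin35.2° = 4.346 m.
Energy conservation: Mgh = (7/10)Mv², so v = √(2gh/(1+k)) = √(2 × 9.8 × 4.346 / 1.4) ≈ 7.80 m/s.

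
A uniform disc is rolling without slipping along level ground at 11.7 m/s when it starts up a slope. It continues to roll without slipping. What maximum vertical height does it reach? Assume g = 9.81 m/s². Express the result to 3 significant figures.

The moment of inertia is (1/2)MR², giving k ≡ I/(MR²) = 0.5.
Rolling without slipping gives ω = v/R, so the total kinetic energy is ½Mv² + ½Iω² = ½(1+k)Mv² = (3/4)Mv².
All of this converts to potential energy at the highest point: (3/4)Mv₀² = Mgh.
Thus h = (1+k)v₀²/(2g) = 1.5 × 11.7² / (2 × 9.81) ≈ 10.5 m.

h ≈ 10.5 m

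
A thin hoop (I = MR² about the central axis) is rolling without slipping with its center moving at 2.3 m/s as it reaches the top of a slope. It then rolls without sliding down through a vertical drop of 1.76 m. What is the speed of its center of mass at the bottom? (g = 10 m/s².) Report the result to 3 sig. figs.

v ≈ 4.78 m/s

With I = MR², the ratio k = I/(MR²) is 1.
Since it rolls without slipping, ω = v/R and KE = ½Mv² + ½Iω² = ½(1+k)Mv² = Mv².
Conserving energy between top and bottom: Mv² = Mv₀² + Mgh, hence v² = v₀² + 2gh/(1+k).
v = √(2.3² + 2×10×1.76/2) = √22.89 ≈ 4.78 m/s.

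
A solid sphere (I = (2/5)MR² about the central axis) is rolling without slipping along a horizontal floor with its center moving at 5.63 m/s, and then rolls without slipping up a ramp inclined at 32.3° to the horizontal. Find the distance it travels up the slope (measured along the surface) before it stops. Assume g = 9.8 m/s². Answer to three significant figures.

d ≈ 4.24 m

The moment of inertia is (2/5)MR², giving k ≡ I/(MR²) = 0.4.
Pure rolling means v = ωR; then KE = ½Mv² + ½I(v/R)² = ½(1+k)Mv² = (7/10)Mv².
Setting this equal to Mgh gives the vertical rise h = (1+k)v₀²/(2g) = 1.4×5.63²/(2×9.8) = 2.264 m.
Along the incline, d = h/sinθ = 2.264/sin32.3° ≈ 4.24 m.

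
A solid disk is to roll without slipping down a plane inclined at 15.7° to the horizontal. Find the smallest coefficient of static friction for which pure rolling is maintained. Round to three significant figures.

μ_min ≈ 0.0937

For this body I = (1/2)MR², i.e. k = I/(MR²) = 0.5.
Translational: Mg sinθ − f = Ma. Rotational about the CM: fR = Iα = kMRa, so f = kMa.
These give a = g sinθ/(1+k) and the required friction f = kMg sinθ/(1+k).
With N = Mg cosθ, the no-slip condition f ≤ μN gives μ_min = f/N = k tanθ/(1+k).
μ_min = 0.5 × tan15.7° / 1.5 ≈ 0.0937.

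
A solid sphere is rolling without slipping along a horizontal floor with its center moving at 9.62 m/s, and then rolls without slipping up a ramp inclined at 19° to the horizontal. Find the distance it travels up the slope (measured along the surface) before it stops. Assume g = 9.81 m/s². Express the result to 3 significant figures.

The moment of inertia is (2/5)MR², giving k ≡ I/(MR²) = 0.4.
Rolling without slipping gives ω = v/R, so the total kinetic energy is ½Mv² + ½Iω² = ½(1+k)Mv² = (7/10)Mv².
Setting this equal to Mgh gives the vertical rise h = (1+k)v₀²/(2g) = 1.4×9.62²/(2×9.81) = 6.604 m.
Along the incline, d = h/sinθ = 6.604/sin19° ≈ 20.3 m.

d ≈ 20.3 m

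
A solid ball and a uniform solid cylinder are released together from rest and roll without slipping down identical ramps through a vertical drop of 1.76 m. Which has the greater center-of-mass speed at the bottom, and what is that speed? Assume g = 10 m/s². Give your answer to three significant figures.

the solid ball, at v ≈ 5.01 m/s

For rolling without slipping, Mgh = ½(1+k)Mv² where k = I/(MR²), so v = √(2gh/(1+k)).
Solid ball: k = 0.4, giving v = √(2×10×1.76/1.4) = 5.014 m/s.
Uniform solid cylinder: k = 0.5, giving v = √(2×10×1.76/1.5) = 4.844 m/s.
The smaller k wins: the solid ball, at ≈ 5.01 m/s.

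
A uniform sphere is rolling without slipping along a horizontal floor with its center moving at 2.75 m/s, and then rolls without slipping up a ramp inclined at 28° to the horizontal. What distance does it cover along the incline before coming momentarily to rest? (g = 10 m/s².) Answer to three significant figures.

d ≈ 1.13 m

The moment of inertia is (2/5)MR², giving k ≡ I/(MR²) = 0.4.
The rolling condition ω = v/R makes the rotational term ½I(v/R)² = ½kMv², so KE_total = ½(1+k)Mv² = (7/10)Mv².
Setting this equal to Mgh gives the vertical rise h = (1+k)v₀²/(2g) = 1.4×2.75²/(2×10) = 0.5294 m.
The distance along the slope is d = h/sinθ = 0.5294/sin28° ≈ 1.13 m.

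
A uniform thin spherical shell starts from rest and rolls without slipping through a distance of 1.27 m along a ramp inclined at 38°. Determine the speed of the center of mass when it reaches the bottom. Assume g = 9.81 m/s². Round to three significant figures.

v ≈ 3.03 m/s

With I = (2/3)MR², the ratio k = I/(MR²) is 2/3.
Pure rolling means v = ωR; then KE = ½Mv² + ½I(v/R)² = ½(1+k)Mv² = (5/6)Mv².
The vertical drop is h = L sinθ = 1.27 × sin38° = 0.7819 m.
Setting Mgh = (5/6)Mv² gives v = √(2gh/(1+k)) = √(2·9.81·0.7819/1.667) ≈ 3.03 m/s.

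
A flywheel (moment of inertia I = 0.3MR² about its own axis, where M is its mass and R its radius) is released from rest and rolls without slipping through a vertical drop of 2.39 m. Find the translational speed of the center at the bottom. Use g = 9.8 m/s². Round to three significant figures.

v ≈ 6.00 m/s

The moment of inertia is 0.3MR², giving k ≡ I/(MR²) = 0.3.
The rolling condition ω = v/R makes the rotational term ½I(v/R)² = ½kMv², so KE_total = ½(1+k)Mv² = (13/20)Mv².
Energy conservation: Mgh = (13/20)Mv², so v = √(2gh/(1+k)) = √(2 × 9.8 × 2.39 / 1.3) ≈ 6.00 m/s.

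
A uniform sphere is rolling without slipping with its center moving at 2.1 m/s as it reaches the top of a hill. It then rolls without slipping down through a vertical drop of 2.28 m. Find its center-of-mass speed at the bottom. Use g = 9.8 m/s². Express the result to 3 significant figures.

v ≈ 6.03 m/s

Here I = (2/5)MR², so the shape factor k = I/(MR²) = 0.4.
The rolling condition ω = v/R makes the rotational term ½I(v/R)² = ½kMv², so KE_total = ½(1+k)Mv² = (7/10)Mv².
Energy conservation: (7/10)Mv₀² + Mgh = (7/10)Mv², so v² = v₀² + 2gh/(1+k).
v = √(2.1² + 2×9.8×2.28/1.4) = √36.33 ≈ 6.03 m/s.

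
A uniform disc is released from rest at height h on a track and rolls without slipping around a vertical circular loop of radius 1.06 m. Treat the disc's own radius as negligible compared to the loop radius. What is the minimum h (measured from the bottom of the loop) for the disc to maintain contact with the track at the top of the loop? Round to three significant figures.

h_min ≈ 2.92 m

With I = (1/2)MR², the ratio k = I/(MR²) is 0.5.
At the top of the loop, the minimum-contact condition is Mg = Mv_top²/r, so v_top² = gr.
With ω = v/R, the kinetic energy at speed v is ½(1+k)Mv² = (3/4)Mv².
Energy conservation from release (height h) to the top (height 2r): Mgh = Mg(2r) + (3/4)M·gr.
Thus h_min = 2r + (1+k)r/2 = r(2 + 1.5/2) = 1.06 × 2.75 ≈ 2.92 m.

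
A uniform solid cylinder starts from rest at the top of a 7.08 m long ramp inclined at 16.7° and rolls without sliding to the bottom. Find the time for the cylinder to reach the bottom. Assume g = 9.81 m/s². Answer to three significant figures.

t ≈ 2.74 s

Here I = (1/2)MR², so the shape factor k = I/(MR²) = 0.5.
Along the incline Mg sinθ − f = Ma, and torque about the center fR = Iα = kMR²(a/R) gives f = kMa.
Hence a = g sinθ/(1+k) = 9.81×sin16.7°/1.5 = 1.879 m/s².
Starting from rest, L = ½at², so t = √(2L/a) = √(2×7.08/1.879) ≈ 2.74 s.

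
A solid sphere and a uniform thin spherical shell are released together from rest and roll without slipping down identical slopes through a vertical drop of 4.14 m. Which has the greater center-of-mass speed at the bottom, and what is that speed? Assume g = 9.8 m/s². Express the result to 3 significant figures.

the solid sphere, at v ≈ 7.61 m/s

For rolling without slipping, Mgh = ½(1+k)Mv² where k = I/(MR²), so v = √(2gh/(1+k)).
Solid sphere: k = 0.4, giving v = √(2×9.8×4.14/1.4) = 7.613 m/s.
Uniform thin spherical shell: k = 2/3, giving v = √(2×9.8×4.14/1.667) = 6.978 m/s.
The smaller k wins: the solid sphere, at ≈ 7.61 m/s.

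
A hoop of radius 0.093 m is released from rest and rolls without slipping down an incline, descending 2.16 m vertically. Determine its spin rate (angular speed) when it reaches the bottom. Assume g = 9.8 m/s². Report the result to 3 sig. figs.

Here I = MR², so the shape factor k = I/(MR²) = 1.
Since it rolls without slipping, ω = v/R and KE = ½Mv² + ½Iω² = ½(1+k)Mv² = Mv².
Energy conservation Mgh = ½(1+k)Mv² gives v = √(2gh/(1+k)) = √(2 × 9.8 × 2.16 / 2) = 4.601 m/s.
The angular speed follows from ω = v/R = 4.601/0.093 ≈ 49.5 rad/s.

ω ≈ 49.5 rad/s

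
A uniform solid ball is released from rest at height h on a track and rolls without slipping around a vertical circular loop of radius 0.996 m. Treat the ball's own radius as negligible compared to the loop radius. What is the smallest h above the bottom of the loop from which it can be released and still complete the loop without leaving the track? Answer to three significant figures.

h_min ≈ 2.69 m

Here I = (2/5)MR², so the shape factor k = I/(MR²) = 0.4.
At the top, contact is just lost when gravity alone supplies the centripetal force: Mg = Mv_top²/r, i.e. v_top² = gr.
With ω = v/R, the kinetic energy at speed v is ½(1+k)Mv² = (7/10)Mv².
Energy conservation from release (height h) to the top (height 2r): Mgh = Mg(2r) + (7/10)M·gr.
Thus h_min = 2r + (1+k)r/2 = r(2 + 1.4/2) = 0.996 × 2.7 ≈ 2.69 m.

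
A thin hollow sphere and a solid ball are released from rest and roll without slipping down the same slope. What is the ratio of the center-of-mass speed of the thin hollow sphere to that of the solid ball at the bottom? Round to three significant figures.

v_ratio ≈ 0.917

Each satisfies Mgh = ½(1+k)Mv² with k = I/(MR²), so v ∝ 1/√(1+k).
For the thin hollow sphere k = 2/3; for the solid ball k = 0.4.
v₁/v₂ = √((1+k₂)/(1+k₁)) = √(1.4/1.667) ≈ 0.917.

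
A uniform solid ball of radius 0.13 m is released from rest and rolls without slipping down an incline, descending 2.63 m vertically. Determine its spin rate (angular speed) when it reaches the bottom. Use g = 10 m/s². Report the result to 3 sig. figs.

For this body I = (2/5)MR², i.e. k = I/(MR²) = 0.4.
Rolling without slipping gives ω = v/R, so the total kinetic energy is ½Mv² + ½Iω² = ½(1+k)Mv² = (7/10)Mv².
Energy conservation Mgh = ½(1+k)Mv² gives v = √(2gh/(1+k)) = √(2 × 10 × 2.63 / 1.4) = 6.13 m/s.
The angular speed follows from ω = v/R = 6.13/0.13 ≈ 47.2 rad/s.

ω ≈ 47.2 rad/s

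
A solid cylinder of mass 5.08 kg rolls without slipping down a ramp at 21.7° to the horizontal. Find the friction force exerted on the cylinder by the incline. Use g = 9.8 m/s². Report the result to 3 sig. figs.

The moment of inertia is (1/2)MR², giving k ≡ I/(MR²) = 0.5.
Along the incline Mg sinθ − f = Ma, and torque about the center fR = Iα = kMR²(a/R) gives f = kMa.
Combining, a = g sinθ/(1+k) and f = kMa = kMg sinθ/(1+k).
f = 0.5 × 5.08 × 9.8 × sin21.7° / 1.5 ≈ 6.14 N.

f ≈ 6.14 N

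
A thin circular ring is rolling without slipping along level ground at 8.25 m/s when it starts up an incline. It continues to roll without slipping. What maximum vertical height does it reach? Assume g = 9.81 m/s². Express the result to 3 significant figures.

h ≈ 6.94 m

For this body I = MR², i.e. k = I/(MR²) = 1.
Since it rolls without slipping, ω = v/R and KE = ½Mv² + ½Iω² = ½(1+k)Mv² = Mv².
All of this converts to potential energy at the highest point: Mv₀² = Mgh.
Thus h = (1+k)v₀²/(2g) = 2 × 8.25² / (2 × 9.81) ≈ 6.94 m.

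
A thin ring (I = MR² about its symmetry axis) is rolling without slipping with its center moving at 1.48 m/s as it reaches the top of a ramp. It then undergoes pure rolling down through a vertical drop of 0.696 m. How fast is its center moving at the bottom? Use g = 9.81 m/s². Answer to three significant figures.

With I = MR², the ratio k = I/(MR²) is 1.
Since it rolls without slipping, ω = v/R and KE = ½Mv² + ½Iω² = ½(1+k)Mv² = Mv².
Conserving energy between top and bottom: Mv² = Mv₀² + Mgh, hence v² = v₀² + 2gh/(1+k).
v = √(1.48² + 2×9.81×0.696/2) = √9.018 ≈ 3.00 m/s.

v ≈ 3.00 m/s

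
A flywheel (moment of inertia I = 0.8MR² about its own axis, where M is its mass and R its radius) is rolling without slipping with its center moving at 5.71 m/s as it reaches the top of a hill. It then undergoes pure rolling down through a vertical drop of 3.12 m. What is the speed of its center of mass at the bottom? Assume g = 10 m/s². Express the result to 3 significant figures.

Here I = 0.8MR², so the shape factor k = I/(MR²) = 0.8.
Rolling without slipping gives ω = v/R, so the total kinetic energy is ½Mv² + ½Iω² = ½(1+k)Mv² = (9/10)Mv².
Conserving energy between top and bottom: (9/10)Mv² = (9/10)Mv₀² + Mgh, hence v² = v₀² + 2gh/(1+k).
v = √(5.71² + 2×10×3.12/1.8) = √67.27 ≈ 8.20 m/s.

v ≈ 8.20 m/s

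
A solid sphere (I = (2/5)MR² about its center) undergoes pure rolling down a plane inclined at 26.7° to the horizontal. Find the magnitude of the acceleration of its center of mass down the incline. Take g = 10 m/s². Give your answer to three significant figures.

a ≈ 3.21 m/s²

The moment of inertia is (2/5)MR², giving k ≡ I/(MR²) = 0.4.
Along the incline Mg sinθ − f = Ma, and torque about the center fR = Iα = kMR²(a/R) gives f = kMa.
Eliminating f: Mg sinθ = (1+k)Ma, so a = g sinθ/(1+k) = 10 × sin26.7° / 1.4 ≈ 3.21 m/s².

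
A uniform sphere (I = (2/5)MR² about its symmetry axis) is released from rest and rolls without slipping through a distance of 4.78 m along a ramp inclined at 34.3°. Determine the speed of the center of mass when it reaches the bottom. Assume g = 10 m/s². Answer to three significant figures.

v ≈ 6.20 m/s

The moment of inertia is (2/5)MR², giving k ≡ I/(MR²) = 0.4.
The rolling condition ω = v/R makes the rotational term ½I(v/R)² = ½kMv², so KE_total = ½(1+k)Mv² = (7/10)Mv².
The vertical drop is h = L sinθ = 4.78 × sin34.3° = 2.694 m.
Energy conservation: Mgh = (7/10)Mv², so v = √(2gh/(1+k)) = √(2 × 10 × 2.694 / 1.4) ≈ 6.20 m/s.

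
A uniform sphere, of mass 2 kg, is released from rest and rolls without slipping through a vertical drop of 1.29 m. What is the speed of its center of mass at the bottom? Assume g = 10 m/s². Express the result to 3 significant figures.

Here I = (2/5)MR², so the shape factor k = I/(MR²) = 0.4.
Pure rolling means v = ωR; then KE = ½Mv² + ½I(v/R)² = ½(1+k)Mv² = (7/10)Mv².
Setting Mgh = (7/10)Mv² gives v = √(2gh/(1+k)) = √(2·10·1.29/1.4) ≈ 4.29 m/s.

v ≈ 4.29 m/s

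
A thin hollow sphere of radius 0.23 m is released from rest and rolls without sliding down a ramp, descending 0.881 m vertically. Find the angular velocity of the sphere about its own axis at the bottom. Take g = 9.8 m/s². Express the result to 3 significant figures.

The moment of inertia is (2/3)MR², giving k ≡ I/(MR²) = 2/3.
The rolling condition ω = v/R makes the rotational term ½I(v/R)² = ½kMv², so KE_total = ½(1+k)Mv² = (5/6)Mv².
Energy conservation Mgh = ½(1+k)Mv² gives v = √(2gh/(1+k)) = √(2 × 9.8 × 0.881 / 1.667) = 3.219 m/s.
Then ω = v/R = 3.219 / 0.23 ≈ 14.0 rad/s.

ω ≈ 14.0 rad/s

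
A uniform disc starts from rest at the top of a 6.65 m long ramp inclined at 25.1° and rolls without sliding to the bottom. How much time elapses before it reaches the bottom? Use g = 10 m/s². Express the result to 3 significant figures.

Here I = (1/2)MR², so the shape factor k = I/(MR²) = 0.5.
Along the incline Mg sinθ − f = Ma, and torque about the center fR = Iα = kMR²(a/R) gives f = kMa.
Hence a = g sinθ/(1+k) = 10×sin25.1°/1.5 = 2.828 m/s².
Starting from rest, L = ½at², so t = √(2L/a) = √(2×6.65/2.828) ≈ 2.17 s.

t ≈ 2.17 s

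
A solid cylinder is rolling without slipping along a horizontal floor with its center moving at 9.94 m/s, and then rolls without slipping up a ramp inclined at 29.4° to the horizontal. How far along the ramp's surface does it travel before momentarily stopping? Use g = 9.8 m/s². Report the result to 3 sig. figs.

Here I = (1/2)MR², so the shape factor k = I/(MR²) = 0.5.
Pure rolling means v = ωR; then KE = ½Mv² + ½I(v/R)² = ½(1+k)Mv² = (3/4)Mv².
Setting this equal to Mgh gives the vertical rise h = (1+k)v₀²/(2g) = 1.5×9.94²/(2×9.8) = 7.561 m.
The distance along the slope is d = h/sinθ = 7.561/sin29.4° ≈ 15.4 m.

d ≈ 15.4 m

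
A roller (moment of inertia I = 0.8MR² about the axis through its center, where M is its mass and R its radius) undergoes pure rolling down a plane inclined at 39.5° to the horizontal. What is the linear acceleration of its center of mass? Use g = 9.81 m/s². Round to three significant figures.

a ≈ 3.47 m/s²

Here I = 0.8MR², so the shape factor k = I/(MR²) = 0.8.
Translational: Mg sinθ − f = Ma. Rotational about the CM: fR = Iα = kMRa, so f = kMa.
Eliminating f: Mg sinθ = (1+k)Ma, so a = g sinθ/(1+k) = 9.81 × sin39.5° / 1.8 ≈ 3.47 m/s².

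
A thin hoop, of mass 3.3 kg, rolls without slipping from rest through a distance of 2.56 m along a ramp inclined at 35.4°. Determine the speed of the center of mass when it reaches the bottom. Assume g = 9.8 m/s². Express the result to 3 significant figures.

With I = MR², the ratio k = I/(MR²) is 1.
Pure rolling means v = ωR; then KE = ½Mv² + ½I(v/R)² = ½(1+k)Mv² = Mv².
The vertical drop is h = L sinθ = 2.56 × sin35.4° = 1.483 m.
Setting Mgh = Mv² gives v = √(2gh/(1+k)) = √(2·9.8·1.483/2) ≈ 3.81 m/s.

v ≈ 3.81 m/s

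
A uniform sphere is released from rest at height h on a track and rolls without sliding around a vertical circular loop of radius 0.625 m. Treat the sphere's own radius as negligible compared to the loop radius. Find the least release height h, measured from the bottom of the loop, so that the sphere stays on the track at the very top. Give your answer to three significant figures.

h_min ≈ 1.69 m

The moment of inertia is (2/5)MR², giving k ≡ I/(MR²) = 0.4.
At the top of the loop, the minimum-contact condition is Mg = Mv_top²/r, so v_top² = gr.
With ω = v/R, the kinetic energy at speed v is ½(1+k)Mv² = (7/10)Mv².
Energy conservation from release (height h) to the top (height 2r): Mgh = Mg(2r) + (7/10)M·gr.
Thus h_min = 2r + (1+k)r/2 = r(2 + 1.4/2) = 0.625 × 2.7 ≈ 1.69 m.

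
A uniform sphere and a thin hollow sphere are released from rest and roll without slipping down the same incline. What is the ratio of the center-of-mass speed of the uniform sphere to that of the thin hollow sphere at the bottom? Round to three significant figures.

Each satisfies Mgh = ½(1+k)Mv² with k = I/(MR²), so v ∝ 1/√(1+k).
For the uniform sphere k = 0.4; for the thin hollow sphere k = 2/3.
v₁/v₂ = √((1+k₂)/(1+k₁)) = √(1.667/1.4) ≈ 1.09.

v_ratio ≈ 1.09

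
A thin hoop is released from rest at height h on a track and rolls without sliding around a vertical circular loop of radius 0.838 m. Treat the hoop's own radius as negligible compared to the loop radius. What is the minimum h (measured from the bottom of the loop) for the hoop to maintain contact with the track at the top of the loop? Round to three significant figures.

Here I = MR², so the shape factor k = I/(MR²) = 1.
At the top, contact is just lost when gravity alone supplies the centripetal force: Mg = Mv_top²/r, i.e. v_top² = gr.
With ω = v/R, the kinetic energy at speed v is ½(1+k)Mv² = Mv².
Energy conservation from release (height h) to the top (height 2r): Mgh = Mg(2r) + M·gr.
Thus h_min = 2r + (1+k)r/2 = r(2 + 2/2) = 0.838 × 3 ≈ 2.51 m.

h_min ≈ 2.51 m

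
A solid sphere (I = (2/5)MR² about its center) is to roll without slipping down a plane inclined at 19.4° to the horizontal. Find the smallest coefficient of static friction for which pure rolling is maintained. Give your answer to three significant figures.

μ_min ≈ 0.101

With I = (2/5)MR², the ratio k = I/(MR²) is 0.4.
Newton's second law down the slope: Mg sinθ − f = Ma. The torque equation fR = Iα (with α = a/R) gives f = kMa.
These give a = g sinθ/(1+k) and the required friction f = kMg sinθ/(1+k).
The normal force is N = Mg cosθ, so μ_min = f/N = k tanθ/(1+k).
μ_min = 0.4 × tan19.4° / 1.4 ≈ 0.101.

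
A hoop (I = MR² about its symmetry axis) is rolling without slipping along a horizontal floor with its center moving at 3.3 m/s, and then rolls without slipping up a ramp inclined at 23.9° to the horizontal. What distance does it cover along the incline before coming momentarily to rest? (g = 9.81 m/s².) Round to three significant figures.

d ≈ 2.74 m

Here I = MR², so the shape factor k = I/(MR²) = 1.
The rolling condition ω = v/R makes the rotational term ½I(v/R)² = ½kMv², so KE_total = ½(1+k)Mv² = Mv².
Setting this equal to Mgh gives the vertical rise h = (1+k)v₀²/(2g) = 2×3.3²/(2×9.81) = 1.11 m.
The distance along the slope is d = h/sinθ = 1.11/sin23.9° ≈ 2.74 m.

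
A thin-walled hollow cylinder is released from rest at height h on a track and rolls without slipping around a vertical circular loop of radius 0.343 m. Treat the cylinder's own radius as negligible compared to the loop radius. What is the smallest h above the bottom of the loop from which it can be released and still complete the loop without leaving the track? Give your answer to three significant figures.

h_min ≈ 1.03 m

With I = MR², the ratio k = I/(MR²) is 1.
At the top of the loop, the minimum-contact condition is Mg = Mv_top²/r, so v_top² = gr.
With ω = v/R, the kinetic energy at speed v is ½(1+k)Mv² = Mv².
Energy conservation from release (height h) to the top (height 2r): Mgh = Mg(2r) + M·gr.
Thus h_min = 2r + (1+k)r/2 = r(2 + 2/2) = 0.343 × 3 ≈ 1.03 m.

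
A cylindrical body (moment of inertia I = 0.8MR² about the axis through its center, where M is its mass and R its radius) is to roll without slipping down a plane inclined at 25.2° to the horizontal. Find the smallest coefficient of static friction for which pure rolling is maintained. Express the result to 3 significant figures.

With I = 0.8MR², the ratio k = I/(MR²) is 0.8.
Newton's second law down the slope: Mg sinθ − f = Ma. The torque equation fR = Iα (with α = a/R) gives f = kMa.
These give a = g sinθ/(1+k) and the required friction f = kMg sinθ/(1+k).
The normal force is N = Mg cosθ, so μ_min = f/N = k tanθ/(1+k).
μ_min = 0.8 × tan25.2° / 1.8 ≈ 0.209.

μ_min ≈ 0.209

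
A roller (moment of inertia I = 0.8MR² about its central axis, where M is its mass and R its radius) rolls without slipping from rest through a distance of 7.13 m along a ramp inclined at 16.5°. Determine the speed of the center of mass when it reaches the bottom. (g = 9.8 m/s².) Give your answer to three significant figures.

Here I = 0.8MR², so the shape factor k = I/(MR²) = 0.8.
Pure rolling means v = ωR; then KE = ½Mv² + ½I(v/R)² = ½(1+k)Mv² = (9/10)Mv².
The vertical drop is h = L sinθ = 7.13 × sin16.5° = 2.025 m.
Setting Mgh = (9/10)Mv² gives v = √(2gh/(1+k)) = √(2·9.8·2.025/1.8) ≈ 4.70 m/s.

v ≈ 4.70 m/s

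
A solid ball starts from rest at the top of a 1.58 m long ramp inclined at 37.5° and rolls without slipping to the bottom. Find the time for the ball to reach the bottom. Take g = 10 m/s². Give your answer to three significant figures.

t ≈ 0.852 s

The moment of inertia is (2/5)MR², giving k ≡ I/(MR²) = 0.4.
Translational: Mg sinθ − f = Ma. Rotational about the CM: fR = Iα = kMRa, so f = kMa.
Hence a = g sinθ/(1+k) = 10×sin37.5°/1.4 = 4.348 m/s².
Starting from rest, L = ½at², so t = √(2L/a) = √(2×1.58/4.348) ≈ 0.852 s.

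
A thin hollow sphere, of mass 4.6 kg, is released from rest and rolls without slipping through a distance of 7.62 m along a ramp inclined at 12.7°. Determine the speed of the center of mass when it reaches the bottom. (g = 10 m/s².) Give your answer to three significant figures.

Here I = (2/3)MR², so the shape factor k = I/(MR²) = 2/3.
Rolling without slipping gives ω = v/R, so the total kinetic energy is ½Mv² + ½Iω² = ½(1+k)Mv² = (5/6)Mv².
The vertical drop is h = L sinθ = 7.62 × sin12.7° = 1.675 m.
Energy conservation: Mgh = (5/6)Mv², so v = √(2gh/(1+k)) = √(2 × 10 × 1.675 / 1.667) ≈ 4.48 m/s.

v ≈ 4.48 m/s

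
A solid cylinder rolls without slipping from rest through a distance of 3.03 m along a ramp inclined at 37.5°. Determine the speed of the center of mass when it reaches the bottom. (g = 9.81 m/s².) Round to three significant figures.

v ≈ 4.91 m/s

For this body I = (1/2)MR², i.e. k = I/(MR²) = 0.5.
Pure rolling means v = ωR; then KE = ½Mv² + ½I(v/R)² = ½(1+k)Mv² = (3/4)Mv².
The vertical drop is h = L sinθ = 3.03 × sin37.5° = 1.845 m.
Setting Mgh = (3/4)Mv² gives v = √(2gh/(1+k)) = √(2·9.81·1.845/1.5) ≈ 4.91 m/s.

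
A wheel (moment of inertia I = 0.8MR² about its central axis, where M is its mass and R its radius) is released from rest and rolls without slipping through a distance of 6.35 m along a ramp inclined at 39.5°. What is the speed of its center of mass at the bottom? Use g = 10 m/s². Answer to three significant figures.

The moment of inertia is 0.8MR², giving k ≡ I/(MR²) = 0.8.
Pure rolling means v = ωR; then KE = ½Mv² + ½I(v/R)² = ½(1+k)Mv² = (9/10)Mv².
The vertical drop is h = L sinθ = 6.35 × sin39.5° = 4.039 m.
Setting Mgh = (9/10)Mv² gives v = √(2gh/(1+k)) = √(2·10·4.039/1.8) ≈ 6.70 m/s.

v ≈ 6.70 m/s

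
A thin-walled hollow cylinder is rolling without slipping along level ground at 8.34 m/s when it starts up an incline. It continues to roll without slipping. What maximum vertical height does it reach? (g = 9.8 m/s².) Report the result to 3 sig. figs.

The moment of inertia is MR², giving k ≡ I/(MR²) = 1.
Rolling without slipping gives ω = v/R, so the total kinetic energy is ½Mv² + ½Iω² = ½(1+k)Mv² = Mv².
All of this converts to potential energy at the highest point: Mv₀² = Mgh.
Thus h = (1+k)v₀²/(2g) = 2 × 8.34² / (2 × 9.8) ≈ 7.10 m.

h ≈ 7.10 m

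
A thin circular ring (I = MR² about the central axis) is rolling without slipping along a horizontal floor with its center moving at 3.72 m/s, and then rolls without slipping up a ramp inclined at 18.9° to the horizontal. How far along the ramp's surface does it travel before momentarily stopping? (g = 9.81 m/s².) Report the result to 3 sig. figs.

With I = MR², the ratio k = I/(MR²) is 1.
The rolling condition ω = v/R makes the rotational term ½I(v/R)² = ½kMv², so KE_total = ½(1+k)Mv² = Mv².
Setting this equal to Mgh gives the vertical rise h = (1+k)v₀²/(2g) = 2×3.72²/(2×9.81) = 1.411 m.
Along the incline, d = h/sinθ = 1.411/sin18.9° ≈ 4.35 m.

d ≈ 4.35 m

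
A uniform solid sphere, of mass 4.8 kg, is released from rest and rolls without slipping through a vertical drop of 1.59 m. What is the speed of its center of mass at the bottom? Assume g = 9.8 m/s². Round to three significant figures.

v ≈ 4.72 m/s

For this body I = (2/5)MR², i.e. k = I/(MR²) = 0.4.
Pure rolling means v = ωR; then KE = ½Mv² + ½I(v/R)² = ½(1+k)Mv² = (7/10)Mv².
Setting Mgh = (7/10)Mv² gives v = √(2gh/(1+k)) = √(2·9.8·1.59/1.4) ≈ 4.72 m/s.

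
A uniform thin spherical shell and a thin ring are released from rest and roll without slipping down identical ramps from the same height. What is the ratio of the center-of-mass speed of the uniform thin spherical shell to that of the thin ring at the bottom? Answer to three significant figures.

v_ratio ≈ 1.10

Each satisfies Mgh = ½(1+k)Mv² with k = I/(MR²), so v ∝ 1/√(1+k).
For the uniform thin spherical shell k = 2/3; for the thin ring k = 1.
v₁/v₂ = √((1+k₂)/(1+k₁)) = √(2/1.667) ≈ 1.10.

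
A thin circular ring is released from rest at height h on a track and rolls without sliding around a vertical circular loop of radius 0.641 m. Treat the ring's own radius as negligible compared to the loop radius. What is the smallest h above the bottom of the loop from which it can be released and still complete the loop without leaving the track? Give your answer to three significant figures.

h_min ≈ 1.92 m

The moment of inertia is MR², giving k ≡ I/(MR²) = 1.
At the top, contact is just lost when gravity alone supplies the centripetal force: Mg = Mv_top²/r, i.e. v_top² = gr.
With ω = v/R, the kinetic energy at speed v is ½(1+k)Mv² = Mv².
Energy conservation from release (height h) to the top (height 2r): Mgh = Mg(2r) + M·gr.
Thus h_min = 2r + (1+k)r/2 = r(2 + 2/2) = 0.641 × 3 ≈ 1.92 m.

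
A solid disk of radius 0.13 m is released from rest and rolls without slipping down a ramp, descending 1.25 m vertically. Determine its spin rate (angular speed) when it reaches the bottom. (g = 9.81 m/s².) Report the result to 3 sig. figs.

ω ≈ 31.1 rad/s

For this body I = (1/2)MR², i.e. k = I/(MR²) = 0.5.
Rolling without slipping gives ω = v/R, so the total kinetic energy is ½Mv² + ½Iω² = ½(1+k)Mv² = (3/4)Mv².
Energy conservation Mgh = ½(1+k)Mv² gives v = √(2gh/(1+k)) = √(2 × 9.81 × 1.25 / 1.5) = 4.044 m/s.
Then ω = v/R = 4.044 / 0.13 ≈ 31.1 rad/s.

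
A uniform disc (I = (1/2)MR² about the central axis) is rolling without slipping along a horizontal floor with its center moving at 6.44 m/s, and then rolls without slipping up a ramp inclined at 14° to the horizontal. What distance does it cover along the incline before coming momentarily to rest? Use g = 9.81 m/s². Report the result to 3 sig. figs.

d ≈ 13.1 m

Here I = (1/2)MR², so the shape factor k = I/(MR²) = 0.5.
The rolling condition ω = v/R makes the rotational term ½I(v/R)² = ½kMv², so KE_total = ½(1+k)Mv² = (3/4)Mv².
Setting this equal to Mgh gives the vertical rise h = (1+k)v₀²/(2g) = 1.5×6.44²/(2×9.81) = 3.171 m.
Along the incline, d = h/sinθ = 3.171/sin14° ≈ 13.1 m.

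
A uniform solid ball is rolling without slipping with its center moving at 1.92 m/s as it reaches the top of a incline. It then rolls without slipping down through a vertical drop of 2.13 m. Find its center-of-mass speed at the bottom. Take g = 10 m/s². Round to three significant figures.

v ≈ 5.84 m/s

The moment of inertia is (2/5)MR², giving k ≡ I/(MR²) = 0.4.
The rolling condition ω = v/R makes the rotational term ½I(v/R)² = ½kMv², so KE_total = ½(1+k)Mv² = (7/10)Mv².
Conserving energy between top and bottom: (7/10)Mv² = (7/10)Mv₀² + Mgh, hence v² = v₀² + 2gh/(1+k).
v = √(1.92² + 2×10×2.13/1.4) = √34.11 ≈ 5.84 m/s.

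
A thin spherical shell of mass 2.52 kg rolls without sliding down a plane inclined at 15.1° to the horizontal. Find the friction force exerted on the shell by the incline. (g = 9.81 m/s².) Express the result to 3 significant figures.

For this body I = (2/3)MR², i.e. k = I/(MR²) = 2/3.
Newton's second law down the slope: Mg sinθ − f = Ma. The torque equation fR = Iα (with α = a/R) gives f = kMa.
Combining, a = g sinθ/(1+k) and f = kMa = kMg sinθ/(1+k).
f = (2/3) × 2.52 × 9.81 × sin15.1° / 1.667 ≈ 2.58 N.

f ≈ 2.58 N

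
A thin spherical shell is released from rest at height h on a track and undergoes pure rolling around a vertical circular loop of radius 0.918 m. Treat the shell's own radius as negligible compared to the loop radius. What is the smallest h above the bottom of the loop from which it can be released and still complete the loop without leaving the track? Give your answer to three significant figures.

h_min ≈ 2.60 m

With I = (2/3)MR², the ratio k = I/(MR²) is 2/3.
At the top of the loop, the minimum-contact condition is Mg = Mv_top²/r, so v_top² = gr.
With ω = v/R, the kinetic energy at speed v is ½(1+k)Mv² = (5/6)Mv².
Energy conservation from release (height h) to the top (height 2r): Mgh = Mg(2r) + (5/6)M·gr.
Thus h_min = 2r + (1+k)r/2 = r(2 + 1.667/2) = 0.918 × 2.833 ≈ 2.60 m.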